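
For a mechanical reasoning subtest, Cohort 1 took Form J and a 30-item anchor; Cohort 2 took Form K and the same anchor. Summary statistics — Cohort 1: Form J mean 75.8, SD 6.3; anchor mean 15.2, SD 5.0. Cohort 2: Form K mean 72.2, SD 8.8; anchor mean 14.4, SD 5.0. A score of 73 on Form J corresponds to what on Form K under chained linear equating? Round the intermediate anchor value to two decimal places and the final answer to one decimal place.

Form J → anchor (Cohort 1): v = (5.0/6.3)(73 − 75.8) + 15.2 = 12.98
anchor → Form K (Cohort 2): y = (8.8/5.0)(12.98 − 14.4) + 72.2 = 69.7

69.7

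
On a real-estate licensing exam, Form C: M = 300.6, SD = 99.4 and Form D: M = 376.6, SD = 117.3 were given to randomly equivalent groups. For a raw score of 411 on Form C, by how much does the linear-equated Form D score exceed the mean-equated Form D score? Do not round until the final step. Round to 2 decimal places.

19.88

Mean-equated: 411 + (376.6 − 300.6) = 487.00
Linear-equated: (117.3/99.4)(411 − 300.6) + 376.6 = 506.881
Difference = 506.881 − 487.00 = 19.88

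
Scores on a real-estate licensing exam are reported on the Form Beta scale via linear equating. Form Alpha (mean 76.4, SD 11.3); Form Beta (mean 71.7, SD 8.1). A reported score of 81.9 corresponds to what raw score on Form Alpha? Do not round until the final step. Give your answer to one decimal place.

Invert y = (SD_Y/SD_X)(x − M_X) + M_Y:
x = (SD_X/SD_Y)(y − M_Y) + M_X = (11.3/8.1)(81.9 − 71.7) + 76.4
x = 1.395062 × 10.200 + 76.4 = 90.6

90.6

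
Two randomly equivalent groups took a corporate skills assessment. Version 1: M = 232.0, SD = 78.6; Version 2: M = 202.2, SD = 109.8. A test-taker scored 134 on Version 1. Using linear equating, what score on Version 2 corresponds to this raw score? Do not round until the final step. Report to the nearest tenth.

Linear equating: y = (SD_Y/SD_X)(x − M_X) + M_Y
y = (109.8/78.6)(134 − 232.0) + 202.2
y = 1.396947 × -98.0 + 202.2 = -136.9008 + 202.2 = 65.3

65.3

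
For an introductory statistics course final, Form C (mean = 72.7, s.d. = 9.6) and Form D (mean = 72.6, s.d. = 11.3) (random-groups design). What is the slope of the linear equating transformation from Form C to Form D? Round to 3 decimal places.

1.177

A = SD_Y / SD_X = 11.3 / 9.6 = 1.177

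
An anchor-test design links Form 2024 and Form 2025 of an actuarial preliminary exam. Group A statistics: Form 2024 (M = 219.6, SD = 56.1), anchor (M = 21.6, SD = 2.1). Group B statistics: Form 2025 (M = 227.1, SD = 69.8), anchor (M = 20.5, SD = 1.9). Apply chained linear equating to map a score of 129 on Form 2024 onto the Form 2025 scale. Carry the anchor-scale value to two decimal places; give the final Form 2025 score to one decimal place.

143.0

Form 2024 → anchor (Group A): v = (2.1/56.1)(129 − 219.6) + 21.6 = 18.21
anchor → Form 2025 (Group B): y = (69.8/1.9)(18.21 − 20.5) + 227.1 = 143.0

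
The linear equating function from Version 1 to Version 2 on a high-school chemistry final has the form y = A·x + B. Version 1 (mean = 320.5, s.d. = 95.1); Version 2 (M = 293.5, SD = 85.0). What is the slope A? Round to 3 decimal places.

A = SD_Y / SD_X = 85.0 / 95.1 = 0.894

0.894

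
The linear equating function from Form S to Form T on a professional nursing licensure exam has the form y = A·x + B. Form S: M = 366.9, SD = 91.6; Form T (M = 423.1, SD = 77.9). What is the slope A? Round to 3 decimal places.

A = SD_Y / SD_X = 77.9 / 91.6 = 0.850

0.850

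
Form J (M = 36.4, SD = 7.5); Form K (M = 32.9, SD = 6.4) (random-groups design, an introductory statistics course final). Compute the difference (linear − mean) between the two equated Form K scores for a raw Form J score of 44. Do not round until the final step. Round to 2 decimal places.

Mean-equated: 44 + (32.9 − 36.4) = 40.50
Linear-equated: (6.4/7.5)(44 − 36.4) + 32.9 = 39.385
Difference = 39.385 − 40.50 = -1.11

-1.11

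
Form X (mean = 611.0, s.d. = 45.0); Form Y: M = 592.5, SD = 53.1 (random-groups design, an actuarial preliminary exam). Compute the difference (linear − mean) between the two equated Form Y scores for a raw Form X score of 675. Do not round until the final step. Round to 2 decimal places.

11.52

Mean-equated: 675 + (592.5 − 611.0) = 656.50
Linear-equated: (53.1/45.0)(675 − 611.0) + 592.5 = 668.020
Difference = 668.020 − 656.50 = 11.52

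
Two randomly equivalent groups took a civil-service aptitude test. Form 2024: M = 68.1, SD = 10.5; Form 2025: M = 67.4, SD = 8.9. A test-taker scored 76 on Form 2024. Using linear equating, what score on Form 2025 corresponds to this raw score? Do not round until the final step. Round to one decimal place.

Linear equating: y = (SD_Y/SD_X)(x − M_X) + M_Y
y = (8.9/10.5)(76 − 68.1) + 67.4
y = 0.847619 × 7.9 + 67.4 = 6.6962 + 67.4 = 74.1

74.1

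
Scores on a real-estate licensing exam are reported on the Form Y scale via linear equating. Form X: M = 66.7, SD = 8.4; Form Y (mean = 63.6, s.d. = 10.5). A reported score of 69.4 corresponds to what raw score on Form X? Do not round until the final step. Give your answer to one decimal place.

Invert y = (SD_Y/SD_X)(x − M_X) + M_Y:
x = (SD_X/SD_Y)(y − M_Y) + M_X = (8.4/10.5)(69.4 − 63.6) + 66.7
x = 0.800000 × 5.800 + 66.7 = 71.3

71.3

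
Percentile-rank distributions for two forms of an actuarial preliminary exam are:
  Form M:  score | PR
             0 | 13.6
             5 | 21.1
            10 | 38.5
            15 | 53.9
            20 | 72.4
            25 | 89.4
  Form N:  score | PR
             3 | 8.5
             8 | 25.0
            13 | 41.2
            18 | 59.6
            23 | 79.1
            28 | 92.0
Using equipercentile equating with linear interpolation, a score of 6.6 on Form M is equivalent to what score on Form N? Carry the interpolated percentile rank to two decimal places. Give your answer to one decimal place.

8.5

PR of 6.6 on Form M: 21.1 + (6.6 − 5)/(10 − 5) × (38.5 − 21.1) = 26.67
On Form N, PR 26.67 falls between score 8 (PR 25.0) and 13 (PR 41.2).
Interpolate: 8 + (26.67 − 25.0)/(41.2 − 25.0) × (13 − 8) = 8.5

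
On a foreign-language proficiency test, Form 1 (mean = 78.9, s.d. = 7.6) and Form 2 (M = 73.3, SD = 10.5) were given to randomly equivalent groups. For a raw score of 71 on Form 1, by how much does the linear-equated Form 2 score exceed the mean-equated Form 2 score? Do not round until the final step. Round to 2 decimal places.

Mean-equated: 71 + (73.3 − 78.9) = 65.40
Linear-equated: (10.5/7.6)(71 − 78.9) + 73.3 = 62.386
Difference = 62.386 − 65.40 = -3.01

-3.01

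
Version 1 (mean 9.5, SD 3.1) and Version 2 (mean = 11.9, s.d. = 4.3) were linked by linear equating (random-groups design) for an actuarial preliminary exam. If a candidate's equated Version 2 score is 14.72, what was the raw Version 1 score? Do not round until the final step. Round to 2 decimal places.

11.53

Invert y = (SD_Y/SD_X)(x − M_X) + M_Y:
x = (SD_X/SD_Y)(y − M_Y) + M_X = (3.1/4.3)(14.72 − 11.9) + 9.5
x = 0.720930 × 2.820 + 9.5 = 11.53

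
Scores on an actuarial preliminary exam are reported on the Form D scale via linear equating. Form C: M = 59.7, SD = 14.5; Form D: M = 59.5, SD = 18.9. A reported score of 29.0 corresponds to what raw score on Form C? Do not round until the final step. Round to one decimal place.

Invert y = (SD_Y/SD_X)(x − M_X) + M_Y:
x = (SD_X/SD_Y)(y − M_Y) + M_X = (14.5/18.9)(29.0 − 59.5) + 59.7
x = 0.767196 × -30.500 + 59.7 = 36.3

36.3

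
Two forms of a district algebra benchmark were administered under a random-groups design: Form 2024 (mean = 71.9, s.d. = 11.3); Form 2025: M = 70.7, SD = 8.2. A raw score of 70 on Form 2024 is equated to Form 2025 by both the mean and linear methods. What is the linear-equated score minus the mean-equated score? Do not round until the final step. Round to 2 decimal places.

Mean-equated: 70 + (70.7 − 71.9) = 68.80
Linear-equated: (8.2/11.3)(70 − 71.9) + 70.7 = 69.321
Difference = 69.321 − 68.80 = 0.52

0.52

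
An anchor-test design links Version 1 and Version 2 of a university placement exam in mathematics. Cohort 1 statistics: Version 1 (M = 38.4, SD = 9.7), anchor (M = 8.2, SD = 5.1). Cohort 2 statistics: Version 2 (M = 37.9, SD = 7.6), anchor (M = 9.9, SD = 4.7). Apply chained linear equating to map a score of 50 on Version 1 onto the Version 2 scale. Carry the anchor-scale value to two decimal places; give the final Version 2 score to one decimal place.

Version 1 → anchor (Cohort 1): v = (5.1/9.7)(50 − 38.4) + 8.2 = 14.30
anchor → Version 2 (Cohort 2): y = (7.6/4.7)(14.30 − 9.9) + 37.9 = 45.0

45.0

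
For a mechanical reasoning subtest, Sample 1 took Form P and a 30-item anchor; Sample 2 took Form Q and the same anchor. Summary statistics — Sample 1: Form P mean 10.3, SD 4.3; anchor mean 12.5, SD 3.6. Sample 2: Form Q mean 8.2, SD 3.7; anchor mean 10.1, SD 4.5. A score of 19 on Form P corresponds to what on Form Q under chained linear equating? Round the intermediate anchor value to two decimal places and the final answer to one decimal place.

16.2

Form P → anchor (Sample 1): v = (3.6/4.3)(19 − 10.3) + 12.5 = 19.78
anchor → Form Q (Sample 2): y = (3.7/4.5)(19.78 − 10.1) + 8.2 = 16.2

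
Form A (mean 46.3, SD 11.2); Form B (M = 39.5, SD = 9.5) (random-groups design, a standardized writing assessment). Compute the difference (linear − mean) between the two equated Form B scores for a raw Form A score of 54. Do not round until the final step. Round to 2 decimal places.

-1.17

Mean-equated: 54 + (39.5 − 46.3) = 47.20
Linear-equated: (9.5/11.2)(54 − 46.3) + 39.5 = 46.031
Difference = 46.031 − 47.20 = -1.17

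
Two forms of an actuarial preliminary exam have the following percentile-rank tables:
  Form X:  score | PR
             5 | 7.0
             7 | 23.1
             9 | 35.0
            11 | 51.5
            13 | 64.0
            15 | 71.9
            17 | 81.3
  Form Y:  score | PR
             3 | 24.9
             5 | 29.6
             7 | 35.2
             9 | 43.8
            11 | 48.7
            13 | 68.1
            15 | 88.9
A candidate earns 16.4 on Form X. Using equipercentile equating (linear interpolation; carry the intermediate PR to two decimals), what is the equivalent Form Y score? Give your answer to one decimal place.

PR of 16.4 on Form X: 71.9 + (16.4 − 15)/(17 − 15) × (81.3 − 71.9) = 78.48
On Form Y, PR 78.48 falls between score 13 (PR 68.1) and 15 (PR 88.9).
Interpolate: 13 + (78.48 − 68.1)/(88.9 − 68.1) × (15 − 13) = 14.0

14.0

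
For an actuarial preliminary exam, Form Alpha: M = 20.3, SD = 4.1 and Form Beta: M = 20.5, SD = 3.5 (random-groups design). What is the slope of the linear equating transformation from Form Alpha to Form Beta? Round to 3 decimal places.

A = SD_Y / SD_X = 3.5 / 4.1 = 0.854

0.854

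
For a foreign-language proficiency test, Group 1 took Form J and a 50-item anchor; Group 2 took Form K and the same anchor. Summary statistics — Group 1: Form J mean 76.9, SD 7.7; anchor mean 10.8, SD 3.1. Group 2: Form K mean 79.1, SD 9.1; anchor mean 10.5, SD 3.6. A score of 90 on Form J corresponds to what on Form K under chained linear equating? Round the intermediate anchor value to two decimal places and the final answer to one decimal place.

Form J → anchor (Group 1): v = (3.1/7.7)(90 − 76.9) + 10.8 = 16.07
anchor → Form K (Group 2): y = (9.1/3.6)(16.07 − 10.5) + 79.1 = 93.2

93.2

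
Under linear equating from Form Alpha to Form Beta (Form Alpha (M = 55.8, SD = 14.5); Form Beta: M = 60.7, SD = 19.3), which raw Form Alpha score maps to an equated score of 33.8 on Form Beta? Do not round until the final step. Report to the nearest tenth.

Invert y = (SD_Y/SD_X)(x − M_X) + M_Y:
x = (SD_X/SD_Y)(y − M_Y) + M_X = (14.5/19.3)(33.8 − 60.7) + 55.8
x = 0.751295 × -26.900 + 55.8 = 35.6

35.6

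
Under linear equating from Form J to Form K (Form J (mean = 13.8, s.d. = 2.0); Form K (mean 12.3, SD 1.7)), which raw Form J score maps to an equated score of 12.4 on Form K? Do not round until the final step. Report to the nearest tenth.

Invert y = (SD_Y/SD_X)(x − M_X) + M_Y:
x = (SD_X/SD_Y)(y − M_Y) + M_X = (2.0/1.7)(12.4 − 12.3) + 13.8
x = 1.176471 × 0.100 + 13.8 = 13.9

13.9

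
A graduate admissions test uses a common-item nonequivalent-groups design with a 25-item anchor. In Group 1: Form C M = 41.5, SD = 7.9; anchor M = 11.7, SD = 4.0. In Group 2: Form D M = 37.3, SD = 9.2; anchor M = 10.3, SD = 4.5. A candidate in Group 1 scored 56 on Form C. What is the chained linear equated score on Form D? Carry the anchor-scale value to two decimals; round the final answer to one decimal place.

Form C → anchor (Group 1): v = (4.0/7.9)(56 − 41.5) + 11.7 = 19.04
anchor → Form D (Group 2): y = (9.2/4.5)(19.04 − 10.3) + 37.3 = 55.2

55.2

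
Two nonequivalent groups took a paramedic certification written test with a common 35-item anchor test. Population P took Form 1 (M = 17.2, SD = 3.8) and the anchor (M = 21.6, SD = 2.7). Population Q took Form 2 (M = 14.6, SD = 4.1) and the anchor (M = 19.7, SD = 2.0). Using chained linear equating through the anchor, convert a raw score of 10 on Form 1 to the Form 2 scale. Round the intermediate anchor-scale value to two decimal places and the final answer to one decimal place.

8.0

Form 1 → anchor (Population P): v = (2.7/3.8)(10 − 17.2) + 21.6 = 16.48
anchor → Form 2 (Population Q): y = (4.1/2.0)(16.48 − 19.7) + 14.6 = 8.0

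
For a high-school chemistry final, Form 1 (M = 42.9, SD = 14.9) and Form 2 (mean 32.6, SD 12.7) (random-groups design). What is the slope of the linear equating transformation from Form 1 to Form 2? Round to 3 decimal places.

0.852

A = SD_Y / SD_X = 12.7 / 14.9 = 0.852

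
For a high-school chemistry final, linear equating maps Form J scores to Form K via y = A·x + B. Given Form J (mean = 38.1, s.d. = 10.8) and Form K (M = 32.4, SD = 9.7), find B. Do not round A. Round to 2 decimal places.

A = SD_Y / SD_X = 9.7 / 10.8 = 0.898148
B = M_Y − A·M_X = 32.4 − 0.898148 × 38.1 = -1.82

-1.82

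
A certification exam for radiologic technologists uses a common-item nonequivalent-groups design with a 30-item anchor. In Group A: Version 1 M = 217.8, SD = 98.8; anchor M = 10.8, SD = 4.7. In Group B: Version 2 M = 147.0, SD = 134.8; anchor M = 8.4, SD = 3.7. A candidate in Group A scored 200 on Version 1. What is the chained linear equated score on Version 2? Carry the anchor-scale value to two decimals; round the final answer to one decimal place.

203.5

Version 1 → anchor (Group A): v = (4.7/98.8)(200 − 217.8) + 10.8 = 9.95
anchor → Version 2 (Group B): y = (134.8/3.7)(9.95 − 8.4) + 147.0 = 203.5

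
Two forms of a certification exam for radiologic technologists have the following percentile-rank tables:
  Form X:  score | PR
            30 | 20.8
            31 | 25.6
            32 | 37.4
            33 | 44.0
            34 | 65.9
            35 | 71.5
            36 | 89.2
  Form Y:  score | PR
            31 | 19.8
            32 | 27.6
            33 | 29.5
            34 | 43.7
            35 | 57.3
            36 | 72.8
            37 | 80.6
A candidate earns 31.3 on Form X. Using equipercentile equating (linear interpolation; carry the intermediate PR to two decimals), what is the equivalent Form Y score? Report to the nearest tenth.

32.8

PR of 31.3 on Form X: 25.6 + (31.3 − 31)/(32 − 31) × (37.4 − 25.6) = 29.14
On Form Y, PR 29.14 falls between score 32 (PR 27.6) and 33 (PR 29.5).
Interpolate: 32 + (29.14 − 27.6)/(29.5 − 27.6) × (33 − 32) = 32.8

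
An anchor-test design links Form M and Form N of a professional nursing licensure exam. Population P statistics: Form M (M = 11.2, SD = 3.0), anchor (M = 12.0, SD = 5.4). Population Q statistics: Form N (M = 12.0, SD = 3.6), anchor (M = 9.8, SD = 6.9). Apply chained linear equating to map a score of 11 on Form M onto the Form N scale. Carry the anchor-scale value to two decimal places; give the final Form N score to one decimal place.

13.0

Form M → anchor (Population P): v = (5.4/3.0)(11 − 11.2) + 12.0 = 11.64
anchor → Form N (Population Q): y = (3.6/6.9)(11.64 − 9.8) + 12.0 = 13.0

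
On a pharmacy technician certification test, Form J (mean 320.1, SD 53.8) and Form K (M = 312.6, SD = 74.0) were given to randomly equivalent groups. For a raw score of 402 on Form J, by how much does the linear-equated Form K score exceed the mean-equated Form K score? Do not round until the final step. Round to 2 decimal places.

30.75

Mean-equated: 402 + (312.6 − 320.1) = 394.50
Linear-equated: (74.0/53.8)(402 − 320.1) + 312.6 = 425.251
Difference = 425.251 − 394.50 = 30.75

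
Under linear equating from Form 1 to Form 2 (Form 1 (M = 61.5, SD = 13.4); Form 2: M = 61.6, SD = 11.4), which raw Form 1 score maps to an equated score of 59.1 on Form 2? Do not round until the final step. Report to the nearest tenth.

58.6

Invert y = (SD_Y/SD_X)(x − M_X) + M_Y:
x = (SD_X/SD_Y)(y − M_Y) + M_X = (13.4/11.4)(59.1 − 61.6) + 61.5
x = 1.175439 × -2.500 + 61.5 = 58.6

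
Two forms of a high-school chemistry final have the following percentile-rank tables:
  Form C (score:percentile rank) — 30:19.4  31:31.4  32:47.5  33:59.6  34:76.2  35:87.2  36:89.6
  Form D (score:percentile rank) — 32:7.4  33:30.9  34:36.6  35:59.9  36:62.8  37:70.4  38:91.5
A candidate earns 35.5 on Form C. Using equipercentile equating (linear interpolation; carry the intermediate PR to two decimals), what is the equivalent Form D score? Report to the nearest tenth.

PR of 35.5 on Form C: 87.2 + (35.5 − 35)/(36 − 35) × (89.6 − 87.2) = 88.40
On Form D, PR 88.40 falls between score 37 (PR 70.4) and 38 (PR 91.5).
Interpolate: 37 + (88.40 − 70.4)/(91.5 − 70.4) × (38 − 37) = 37.9

37.9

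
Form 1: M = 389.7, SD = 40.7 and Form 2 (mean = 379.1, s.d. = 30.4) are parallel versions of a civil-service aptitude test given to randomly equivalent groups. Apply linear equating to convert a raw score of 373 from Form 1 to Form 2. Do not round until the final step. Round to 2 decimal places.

366.63

Linear equating: y = (SD_Y/SD_X)(x − M_X) + M_Y
y = (30.4/40.7)(373 − 389.7) + 379.1
y = 0.746929 × -16.7 + 379.1 = -12.4737 + 379.1 = 366.63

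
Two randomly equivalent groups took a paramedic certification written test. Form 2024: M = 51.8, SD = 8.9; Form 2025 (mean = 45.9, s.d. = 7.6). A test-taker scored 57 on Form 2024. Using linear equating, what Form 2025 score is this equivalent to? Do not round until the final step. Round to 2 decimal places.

Linear equating: y = (SD_Y/SD_X)(x − M_X) + M_Y
y = (7.6/8.9)(57 − 51.8) + 45.9
y = 0.853933 × 5.2 + 45.9 = 4.4404 + 45.9 = 50.34

50.34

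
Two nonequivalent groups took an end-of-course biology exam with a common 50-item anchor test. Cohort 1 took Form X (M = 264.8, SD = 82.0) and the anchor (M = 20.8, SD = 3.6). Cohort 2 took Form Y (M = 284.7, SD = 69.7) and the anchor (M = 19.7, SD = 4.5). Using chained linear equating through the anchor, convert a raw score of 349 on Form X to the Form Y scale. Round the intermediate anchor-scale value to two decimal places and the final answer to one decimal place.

Form X → anchor (Cohort 1): v = (3.6/82.0)(349 − 264.8) + 20.8 = 24.50
anchor → Form Y (Cohort 2): y = (69.7/4.5)(24.50 − 19.7) + 284.7 = 359.0

359.0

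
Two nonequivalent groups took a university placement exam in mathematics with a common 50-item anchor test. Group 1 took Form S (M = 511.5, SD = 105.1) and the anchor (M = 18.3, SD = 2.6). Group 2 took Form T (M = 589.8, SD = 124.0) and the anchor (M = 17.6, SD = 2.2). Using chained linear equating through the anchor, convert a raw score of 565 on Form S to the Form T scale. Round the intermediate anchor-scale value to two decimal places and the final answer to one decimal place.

703.7

Form S → anchor (Group 1): v = (2.6/105.1)(565 − 511.5) + 18.3 = 19.62
anchor → Form T (Group 2): y = (124.0/2.2)(19.62 − 17.6) + 589.8 = 703.7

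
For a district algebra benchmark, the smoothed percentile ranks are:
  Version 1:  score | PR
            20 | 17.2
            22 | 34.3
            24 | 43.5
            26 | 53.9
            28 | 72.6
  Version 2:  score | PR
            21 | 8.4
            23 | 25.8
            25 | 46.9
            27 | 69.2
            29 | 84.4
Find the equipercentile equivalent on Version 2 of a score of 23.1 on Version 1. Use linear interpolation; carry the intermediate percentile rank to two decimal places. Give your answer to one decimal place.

24.3

PR of 23.1 on Version 1: 34.3 + (23.1 − 22)/(24 − 22) × (43.5 − 34.3) = 39.36
On Version 2, PR 39.36 falls between score 23 (PR 25.8) and 25 (PR 46.9).
Interpolate: 23 + (39.36 − 25.8)/(46.9 − 25.8) × (25 − 23) = 24.3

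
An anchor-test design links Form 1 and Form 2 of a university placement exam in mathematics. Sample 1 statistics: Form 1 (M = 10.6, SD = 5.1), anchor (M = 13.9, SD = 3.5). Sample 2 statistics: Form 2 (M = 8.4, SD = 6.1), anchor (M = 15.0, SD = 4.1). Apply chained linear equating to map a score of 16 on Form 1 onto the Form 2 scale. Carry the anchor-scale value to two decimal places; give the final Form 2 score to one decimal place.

Form 1 → anchor (Sample 1): v = (3.5/5.1)(16 − 10.6) + 13.9 = 17.61
anchor → Form 2 (Sample 2): y = (6.1/4.1)(17.61 − 15.0) + 8.4 = 12.3

12.3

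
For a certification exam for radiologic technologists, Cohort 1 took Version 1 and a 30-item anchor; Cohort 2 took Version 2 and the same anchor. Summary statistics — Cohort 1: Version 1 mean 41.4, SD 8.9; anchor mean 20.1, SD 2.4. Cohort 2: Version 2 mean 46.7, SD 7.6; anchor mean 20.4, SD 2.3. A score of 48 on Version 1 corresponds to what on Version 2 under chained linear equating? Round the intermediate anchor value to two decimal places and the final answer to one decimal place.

Version 1 → anchor (Cohort 1): v = (2.4/8.9)(48 − 41.4) + 20.1 = 21.88
anchor → Version 2 (Cohort 2): y = (7.6/2.3)(21.88 − 20.4) + 46.7 = 51.6

51.6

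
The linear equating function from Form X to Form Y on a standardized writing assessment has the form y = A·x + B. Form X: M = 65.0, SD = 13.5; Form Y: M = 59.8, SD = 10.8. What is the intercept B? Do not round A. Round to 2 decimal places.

7.80

A = SD_Y / SD_X = 10.8 / 13.5 = 0.800000
B = M_Y − A·M_X = 59.8 − 0.800000 × 65.0 = 7.80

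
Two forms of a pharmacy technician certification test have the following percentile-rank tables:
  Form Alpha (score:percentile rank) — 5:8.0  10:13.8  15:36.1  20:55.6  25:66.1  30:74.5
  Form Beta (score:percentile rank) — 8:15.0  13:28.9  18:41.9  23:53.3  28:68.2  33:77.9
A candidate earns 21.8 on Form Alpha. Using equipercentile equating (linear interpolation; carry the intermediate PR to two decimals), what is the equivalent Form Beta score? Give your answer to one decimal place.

25.0

PR of 21.8 on Form Alpha: 55.6 + (21.8 − 20)/(25 − 20) × (66.1 − 55.6) = 59.38
On Form Beta, PR 59.38 falls between score 23 (PR 53.3) and 28 (PR 68.2).
Interpolate: 23 + (59.38 − 53.3)/(68.2 − 53.3) × (28 − 23) = 25.0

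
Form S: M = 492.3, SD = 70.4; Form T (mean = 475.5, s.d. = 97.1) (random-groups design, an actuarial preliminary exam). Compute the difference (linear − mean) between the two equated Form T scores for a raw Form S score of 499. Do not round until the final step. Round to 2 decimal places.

2.54

Mean-equated: 499 + (475.5 − 492.3) = 482.20
Linear-equated: (97.1/70.4)(499 − 492.3) + 475.5 = 484.741
Difference = 484.741 − 482.20 = 2.54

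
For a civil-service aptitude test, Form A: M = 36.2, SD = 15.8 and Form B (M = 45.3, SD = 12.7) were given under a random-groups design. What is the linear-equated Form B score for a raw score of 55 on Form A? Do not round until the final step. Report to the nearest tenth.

Linear equating: y = (SD_Y/SD_X)(x − M_X) + M_Y
y = (12.7/15.8)(55 − 36.2) + 45.3
y = 0.803797 × 18.8 + 45.3 = 15.1114 + 45.3 = 60.4

60.4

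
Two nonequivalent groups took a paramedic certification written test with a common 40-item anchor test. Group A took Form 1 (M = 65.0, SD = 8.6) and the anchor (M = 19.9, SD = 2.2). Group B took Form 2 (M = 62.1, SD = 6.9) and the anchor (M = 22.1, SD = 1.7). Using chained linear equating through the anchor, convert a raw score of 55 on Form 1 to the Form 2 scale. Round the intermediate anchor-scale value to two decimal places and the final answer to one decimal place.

Form 1 → anchor (Group A): v = (2.2/8.6)(55 − 65.0) + 19.9 = 17.34
anchor → Form 2 (Group B): y = (6.9/1.7)(17.34 − 22.1) + 62.1 = 42.8

42.8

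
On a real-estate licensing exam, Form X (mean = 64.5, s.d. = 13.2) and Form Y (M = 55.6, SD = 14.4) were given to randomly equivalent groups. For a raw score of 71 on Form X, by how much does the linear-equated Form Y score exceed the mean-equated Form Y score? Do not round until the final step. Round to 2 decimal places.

0.59

Mean-equated: 71 + (55.6 − 64.5) = 62.10
Linear-equated: (14.4/13.2)(71 − 64.5) + 55.6 = 62.691
Difference = 62.691 − 62.10 = 0.59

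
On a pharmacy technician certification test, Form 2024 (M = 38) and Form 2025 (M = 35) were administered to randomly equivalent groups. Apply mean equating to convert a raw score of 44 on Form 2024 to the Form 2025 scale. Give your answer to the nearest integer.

41

Mean equating: y = x + (M_Y − M_X) = 44 + (35 − 38) = 41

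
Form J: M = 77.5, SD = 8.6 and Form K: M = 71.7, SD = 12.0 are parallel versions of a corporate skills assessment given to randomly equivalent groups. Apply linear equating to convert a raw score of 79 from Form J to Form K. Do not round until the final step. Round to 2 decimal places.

73.79

Linear equating: y = (SD_Y/SD_X)(x − M_X) + M_Y
y = (12.0/8.6)(79 − 77.5) + 71.7
y = 1.395349 × 1.5 + 71.7 = 2.0930 + 71.7 = 73.79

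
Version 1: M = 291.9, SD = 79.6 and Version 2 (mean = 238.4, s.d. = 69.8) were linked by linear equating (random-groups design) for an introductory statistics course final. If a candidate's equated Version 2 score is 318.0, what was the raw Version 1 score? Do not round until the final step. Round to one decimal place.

Invert y = (SD_Y/SD_X)(x − M_X) + M_Y:
x = (SD_X/SD_Y)(y − M_Y) + M_X = (79.6/69.8)(318.0 − 238.4) + 291.9
x = 1.140401 × 79.600 + 291.9 = 382.7

382.7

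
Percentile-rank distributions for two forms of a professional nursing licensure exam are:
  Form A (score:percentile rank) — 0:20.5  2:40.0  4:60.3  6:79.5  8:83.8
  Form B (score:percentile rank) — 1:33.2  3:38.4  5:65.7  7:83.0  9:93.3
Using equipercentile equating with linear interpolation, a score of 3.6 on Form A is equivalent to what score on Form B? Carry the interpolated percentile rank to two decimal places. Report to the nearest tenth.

4.3

PR of 3.6 on Form A: 40.0 + (3.6 − 2)/(4 − 2) × (60.3 − 40.0) = 56.24
On Form B, PR 56.24 falls between score 3 (PR 38.4) and 5 (PR 65.7).
Interpolate: 3 + (56.24 − 38.4)/(65.7 − 38.4) × (5 − 3) = 4.3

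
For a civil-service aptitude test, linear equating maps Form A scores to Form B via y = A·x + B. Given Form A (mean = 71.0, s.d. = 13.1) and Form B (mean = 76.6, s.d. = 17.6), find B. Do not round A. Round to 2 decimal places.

A = SD_Y / SD_X = 17.6 / 13.1 = 1.343511
B = M_Y − A·M_X = 76.6 − 1.343511 × 71.0 = -18.79

-18.79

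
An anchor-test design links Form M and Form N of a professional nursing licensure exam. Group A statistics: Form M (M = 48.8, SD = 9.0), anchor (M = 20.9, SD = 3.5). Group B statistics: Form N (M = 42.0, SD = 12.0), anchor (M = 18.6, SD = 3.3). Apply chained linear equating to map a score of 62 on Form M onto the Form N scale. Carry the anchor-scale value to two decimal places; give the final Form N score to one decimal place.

69.0

Form M → anchor (Group A): v = (3.5/9.0)(62 − 48.8) + 20.9 = 26.03
anchor → Form N (Group B): y = (12.0/3.3)(26.03 − 18.6) + 42.0 = 69.0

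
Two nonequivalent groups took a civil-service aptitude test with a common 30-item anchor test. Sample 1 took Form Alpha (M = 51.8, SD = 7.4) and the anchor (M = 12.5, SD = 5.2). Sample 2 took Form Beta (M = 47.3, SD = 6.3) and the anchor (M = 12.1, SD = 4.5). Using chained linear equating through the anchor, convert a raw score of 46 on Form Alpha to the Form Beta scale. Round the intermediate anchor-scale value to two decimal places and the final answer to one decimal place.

Form Alpha → anchor (Sample 1): v = (5.2/7.4)(46 − 51.8) + 12.5 = 8.42
anchor → Form Beta (Sample 2): y = (6.3/4.5)(8.42 − 12.1) + 47.3 = 42.1

42.1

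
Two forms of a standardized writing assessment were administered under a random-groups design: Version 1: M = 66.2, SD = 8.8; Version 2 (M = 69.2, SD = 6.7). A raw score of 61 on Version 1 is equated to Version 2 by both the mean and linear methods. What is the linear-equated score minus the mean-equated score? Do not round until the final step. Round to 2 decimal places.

Mean-equated: 61 + (69.2 − 66.2) = 64.00
Linear-equated: (6.7/8.8)(61 − 66.2) + 69.2 = 65.241
Difference = 65.241 − 64.00 = 1.24

1.24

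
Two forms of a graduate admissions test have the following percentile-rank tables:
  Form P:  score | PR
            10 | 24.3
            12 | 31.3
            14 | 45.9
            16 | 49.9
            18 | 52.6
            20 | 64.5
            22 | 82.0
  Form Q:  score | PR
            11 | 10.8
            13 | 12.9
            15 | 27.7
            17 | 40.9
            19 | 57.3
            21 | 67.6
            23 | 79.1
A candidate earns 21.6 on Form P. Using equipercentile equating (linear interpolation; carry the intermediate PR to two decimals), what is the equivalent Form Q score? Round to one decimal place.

22.9

PR of 21.6 on Form P: 64.5 + (21.6 − 20)/(22 − 20) × (82.0 − 64.5) = 78.50
On Form Q, PR 78.50 falls between score 21 (PR 67.6) and 23 (PR 79.1).
Interpolate: 21 + (78.50 − 67.6)/(79.1 − 67.6) × (23 − 21) = 22.9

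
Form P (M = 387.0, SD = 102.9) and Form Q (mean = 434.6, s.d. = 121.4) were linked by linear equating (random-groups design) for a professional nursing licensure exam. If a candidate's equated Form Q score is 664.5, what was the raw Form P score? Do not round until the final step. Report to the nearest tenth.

581.9

Invert y = (SD_Y/SD_X)(x − M_X) + M_Y:
x = (SD_X/SD_Y)(y − M_Y) + M_X = (102.9/121.4)(664.5 − 434.6) + 387.0
x = 0.847611 × 229.900 + 387.0 = 581.9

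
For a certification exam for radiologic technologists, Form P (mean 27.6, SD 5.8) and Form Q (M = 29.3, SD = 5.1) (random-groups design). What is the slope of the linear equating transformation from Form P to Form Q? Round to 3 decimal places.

0.879

A = SD_Y / SD_X = 5.1 / 5.8 = 0.879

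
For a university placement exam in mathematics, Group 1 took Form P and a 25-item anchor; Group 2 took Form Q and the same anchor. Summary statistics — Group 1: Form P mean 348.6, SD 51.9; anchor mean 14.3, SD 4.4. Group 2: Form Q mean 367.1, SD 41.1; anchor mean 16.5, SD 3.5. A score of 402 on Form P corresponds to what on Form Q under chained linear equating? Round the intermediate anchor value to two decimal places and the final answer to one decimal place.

394.5

Form P → anchor (Group 1): v = (4.4/51.9)(402 − 348.6) + 14.3 = 18.83
anchor → Form Q (Group 2): y = (41.1/3.5)(18.83 − 16.5) + 367.1 = 394.5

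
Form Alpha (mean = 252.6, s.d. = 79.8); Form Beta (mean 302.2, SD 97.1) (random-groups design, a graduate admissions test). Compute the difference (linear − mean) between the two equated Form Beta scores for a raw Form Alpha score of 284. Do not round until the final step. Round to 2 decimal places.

Mean-equated: 284 + (302.2 − 252.6) = 333.60
Linear-equated: (97.1/79.8)(284 − 252.6) + 302.2 = 340.407
Difference = 340.407 − 333.60 = 6.81

6.81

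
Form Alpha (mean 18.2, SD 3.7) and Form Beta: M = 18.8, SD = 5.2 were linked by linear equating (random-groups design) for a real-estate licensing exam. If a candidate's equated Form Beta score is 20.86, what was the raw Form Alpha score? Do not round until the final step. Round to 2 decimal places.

19.67

Invert y = (SD_Y/SD_X)(x − M_X) + M_Y:
x = (SD_X/SD_Y)(y − M_Y) + M_X = (3.7/5.2)(20.86 − 18.8) + 18.2
x = 0.711538 × 2.060 + 18.2 = 19.67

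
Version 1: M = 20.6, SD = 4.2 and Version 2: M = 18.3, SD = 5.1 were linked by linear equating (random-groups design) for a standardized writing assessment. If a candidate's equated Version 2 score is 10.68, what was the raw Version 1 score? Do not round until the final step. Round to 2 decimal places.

Invert y = (SD_Y/SD_X)(x − M_X) + M_Y:
x = (SD_X/SD_Y)(y − M_Y) + M_X = (4.2/5.1)(10.68 − 18.3) + 20.6
x = 0.823529 × -7.620 + 20.6 = 14.32

14.32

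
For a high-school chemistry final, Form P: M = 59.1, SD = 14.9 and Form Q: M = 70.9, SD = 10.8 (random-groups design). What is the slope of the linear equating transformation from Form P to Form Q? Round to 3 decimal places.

0.725

A = SD_Y / SD_X = 10.8 / 14.9 = 0.725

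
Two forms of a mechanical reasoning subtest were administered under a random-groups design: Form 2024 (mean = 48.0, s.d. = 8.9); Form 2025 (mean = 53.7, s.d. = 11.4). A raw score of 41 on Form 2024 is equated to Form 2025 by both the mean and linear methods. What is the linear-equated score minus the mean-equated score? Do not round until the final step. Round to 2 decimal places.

-1.97

Mean-equated: 41 + (53.7 − 48.0) = 46.70
Linear-equated: (11.4/8.9)(41 − 48.0) + 53.7 = 44.734
Difference = 44.734 − 46.70 = -1.97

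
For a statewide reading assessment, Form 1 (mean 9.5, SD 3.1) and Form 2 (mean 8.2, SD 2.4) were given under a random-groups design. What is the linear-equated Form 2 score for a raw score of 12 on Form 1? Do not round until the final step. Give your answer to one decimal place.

10.1

Linear equating: y = (SD_Y/SD_X)(x − M_X) + M_Y
y = (2.4/3.1)(12 − 9.5) + 8.2
y = 0.774194 × 2.5 + 8.2 = 1.9355 + 8.2 = 10.1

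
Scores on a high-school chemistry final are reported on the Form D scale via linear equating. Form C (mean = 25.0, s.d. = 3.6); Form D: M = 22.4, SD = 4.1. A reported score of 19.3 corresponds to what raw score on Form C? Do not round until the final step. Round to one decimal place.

22.3

Invert y = (SD_Y/SD_X)(x − M_X) + M_Y:
x = (SD_X/SD_Y)(y − M_Y) + M_X = (3.6/4.1)(19.3 − 22.4) + 25.0
x = 0.878049 × -3.100 + 25.0 = 22.3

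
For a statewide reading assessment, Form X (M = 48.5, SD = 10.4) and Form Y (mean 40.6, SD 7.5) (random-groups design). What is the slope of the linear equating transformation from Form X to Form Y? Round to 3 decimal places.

0.721

A = SD_Y / SD_X = 7.5 / 10.4 = 0.721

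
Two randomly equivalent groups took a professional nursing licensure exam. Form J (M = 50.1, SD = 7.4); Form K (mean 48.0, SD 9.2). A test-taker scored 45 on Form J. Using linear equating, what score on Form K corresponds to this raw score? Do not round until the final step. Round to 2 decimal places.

41.66

Linear equating: y = (SD_Y/SD_X)(x − M_X) + M_Y
y = (9.2/7.4)(45 − 50.1) + 48.0
y = 1.243243 × -5.1 + 48.0 = -6.3405 + 48.0 = 41.66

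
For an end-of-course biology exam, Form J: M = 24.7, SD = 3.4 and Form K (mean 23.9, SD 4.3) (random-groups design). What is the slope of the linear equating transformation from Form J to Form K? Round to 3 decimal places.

A = SD_Y / SD_X = 4.3 / 3.4 = 1.265

1.265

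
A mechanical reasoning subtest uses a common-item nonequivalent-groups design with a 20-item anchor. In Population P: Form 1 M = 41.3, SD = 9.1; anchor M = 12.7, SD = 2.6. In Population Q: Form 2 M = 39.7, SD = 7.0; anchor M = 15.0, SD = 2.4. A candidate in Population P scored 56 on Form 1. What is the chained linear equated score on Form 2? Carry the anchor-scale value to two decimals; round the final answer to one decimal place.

45.2

Form 1 → anchor (Population P): v = (2.6/9.1)(56 − 41.3) + 12.7 = 16.90
anchor → Form 2 (Population Q): y = (7.0/2.4)(16.90 − 15.0) + 39.7 = 45.2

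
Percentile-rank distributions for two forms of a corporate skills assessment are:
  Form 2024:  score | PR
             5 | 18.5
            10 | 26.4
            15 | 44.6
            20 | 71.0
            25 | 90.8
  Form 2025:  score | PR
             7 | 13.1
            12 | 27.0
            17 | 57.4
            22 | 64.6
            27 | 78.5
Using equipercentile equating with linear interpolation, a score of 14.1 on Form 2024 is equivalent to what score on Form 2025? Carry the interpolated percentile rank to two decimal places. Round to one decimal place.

14.4

PR of 14.1 on Form 2024: 26.4 + (14.1 − 10)/(15 − 10) × (44.6 − 26.4) = 41.32
On Form 2025, PR 41.32 falls between score 12 (PR 27.0) and 17 (PR 57.4).
Interpolate: 12 + (41.32 − 27.0)/(57.4 − 27.0) × (17 − 12) = 14.4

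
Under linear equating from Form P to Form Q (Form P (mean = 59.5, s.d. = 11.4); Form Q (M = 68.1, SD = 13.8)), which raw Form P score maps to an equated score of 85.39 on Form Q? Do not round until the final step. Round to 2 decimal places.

Invert y = (SD_Y/SD_X)(x − M_X) + M_Y:
x = (SD_X/SD_Y)(y − M_Y) + M_X = (11.4/13.8)(85.39 − 68.1) + 59.5
x = 0.826087 × 17.290 + 59.5 = 73.78

73.78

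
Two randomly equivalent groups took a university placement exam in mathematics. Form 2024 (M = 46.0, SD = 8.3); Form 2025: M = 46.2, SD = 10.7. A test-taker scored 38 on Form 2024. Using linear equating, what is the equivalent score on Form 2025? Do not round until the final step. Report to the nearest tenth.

35.9

Linear equating: y = (SD_Y/SD_X)(x − M_X) + M_Y
y = (10.7/8.3)(38 − 46.0) + 46.2
y = 1.289157 × -8.0 + 46.2 = -10.3133 + 46.2 = 35.9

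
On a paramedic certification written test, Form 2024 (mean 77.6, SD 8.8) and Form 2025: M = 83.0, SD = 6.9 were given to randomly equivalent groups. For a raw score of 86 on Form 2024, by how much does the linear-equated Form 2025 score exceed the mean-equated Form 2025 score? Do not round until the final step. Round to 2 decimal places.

-1.81

Mean-equated: 86 + (83.0 − 77.6) = 91.40
Linear-equated: (6.9/8.8)(86 − 77.6) + 83.0 = 89.586
Difference = 89.586 − 91.40 = -1.81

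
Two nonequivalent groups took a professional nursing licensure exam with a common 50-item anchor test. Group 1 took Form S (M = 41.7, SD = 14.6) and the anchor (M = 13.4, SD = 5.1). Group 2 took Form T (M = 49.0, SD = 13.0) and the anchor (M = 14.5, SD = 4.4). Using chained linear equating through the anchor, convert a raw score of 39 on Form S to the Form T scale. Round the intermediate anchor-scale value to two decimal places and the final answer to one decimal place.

43.0

Form S → anchor (Group 1): v = (5.1/14.6)(39 − 41.7) + 13.4 = 12.46
anchor → Form T (Group 2): y = (13.0/4.4)(12.46 − 14.5) + 49.0 = 43.0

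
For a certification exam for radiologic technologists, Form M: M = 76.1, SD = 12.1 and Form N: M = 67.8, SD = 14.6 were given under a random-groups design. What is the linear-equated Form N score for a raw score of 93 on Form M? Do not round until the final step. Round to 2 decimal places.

88.19

Linear equating: y = (SD_Y/SD_X)(x − M_X) + M_Y
y = (14.6/12.1)(93 − 76.1) + 67.8
y = 1.206612 × 16.9 + 67.8 = 20.3917 + 67.8 = 88.19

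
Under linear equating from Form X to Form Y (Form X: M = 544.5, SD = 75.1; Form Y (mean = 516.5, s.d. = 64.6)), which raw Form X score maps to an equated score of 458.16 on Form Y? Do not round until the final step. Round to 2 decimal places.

476.68

Invert y = (SD_Y/SD_X)(x − M_X) + M_Y:
x = (SD_X/SD_Y)(y − M_Y) + M_X = (75.1/64.6)(458.16 − 516.5) + 544.5
x = 1.162539 × -58.340 + 544.5 = 476.68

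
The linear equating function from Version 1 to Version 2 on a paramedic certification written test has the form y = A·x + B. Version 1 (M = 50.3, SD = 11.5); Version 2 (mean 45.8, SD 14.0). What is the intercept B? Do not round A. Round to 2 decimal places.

A = SD_Y / SD_X = 14.0 / 11.5 = 1.217391
B = M_Y − A·M_X = 45.8 − 1.217391 × 50.3 = -15.43

-15.43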